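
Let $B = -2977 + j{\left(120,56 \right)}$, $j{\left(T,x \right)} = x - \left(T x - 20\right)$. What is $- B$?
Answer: $9621$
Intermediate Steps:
$j{\left(T,x \right)} = 20 + x - T x$ ($j{\left(T,x \right)} = x - \left(-20 + T x\right) = 20 + x - T x$)
$B = -9621$ ($B = -2977 + \left(20 + 56 - 120 \cdot 56\right) = -2977 + \left(20 + 56 - 6720\right) = -2977 - 6644 = -9621$)
$- B = \left(-1\right) \left(-9621\right) = 9621$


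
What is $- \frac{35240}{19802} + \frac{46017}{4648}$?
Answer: $\frac{373716557}{46019848} \approx 8.1208$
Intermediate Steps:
$- \frac{35240}{19802} + \frac{46017}{4648} = \left(-35240\right) \frac{1}{19802} + 46017 \cdot \frac{1}{4648} = - \frac{17620}{9901} + \frac{46017}{4648} = \frac{373716557}{46019848}$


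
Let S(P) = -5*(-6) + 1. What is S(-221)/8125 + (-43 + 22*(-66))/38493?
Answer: -842584/24058125 ≈ -0.035023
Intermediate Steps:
S(P) = 31 (S(P) = 30 + 1 = 31)
S(-221)/8125 + (-43 + 22*(-66))/38493 = 31/8125 + (-43 + 22*(-66))/38493 = 31*(1/8125) + (-43 - 1452)*(1/38493) = 31/8125 - 1495*1/38493 = 31/8125 - 115/2961 = -842584/24058125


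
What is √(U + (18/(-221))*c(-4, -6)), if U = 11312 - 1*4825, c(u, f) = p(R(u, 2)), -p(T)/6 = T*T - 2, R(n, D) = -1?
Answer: √316807699/221 ≈ 80.539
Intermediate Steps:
p(T) = 12 - 6*T² (p(T) = -6*(T*T - 2) = -6*(T² - 2) = -6*(-2 + T²) = 12 - 6*T²)
c(u, f) = 6 (c(u, f) = 12 - 6*(-1)² = 12 - 6*1 = 12 - 6 = 6)
U = 6487 (U = 11312 - 4825 = 6487)
√(U + (18/(-221))*c(-4, -6)) = √(6487 + (18/(-221))*6) = √(6487 + (18*(-1/221))*6) = √(6487 - 18/221*6) = √(6487 - 108/221) = √(1433519/221) = √316807699/221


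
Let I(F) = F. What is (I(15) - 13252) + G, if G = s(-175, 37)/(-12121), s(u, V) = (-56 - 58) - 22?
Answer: -9437973/713 ≈ -13237.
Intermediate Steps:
s(u, V) = -136 (s(u, V) = -114 - 22 = -136)
G = 8/713 (G = -136/(-12121) = -136*(-1/12121) = 8/713 ≈ 0.011220)
(I(15) - 13252) + G = (15 - 13252) + 8/713 = -13237 + 8/713 = -9437973/713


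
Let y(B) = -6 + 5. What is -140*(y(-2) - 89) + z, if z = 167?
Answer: 12767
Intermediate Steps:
y(B) = -1
-140*(y(-2) - 89) + z = -140*(-1 - 89) + 167 = -140*(-90) + 167 = 12600 + 167 = 12767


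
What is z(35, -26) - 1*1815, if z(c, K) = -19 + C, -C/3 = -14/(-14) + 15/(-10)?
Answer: -3665/2 ≈ -1832.5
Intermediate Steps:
C = 3/2 (C = -3*(-14/(-14) + 15/(-10)) = -3*(-14*(-1/14) + 15*(-⅒)) = -3*(1 - 3/2) = -3*(-½) = 3/2 ≈ 1.5000)
z(c, K) = -35/2 (z(c, K) = -19 + 3/2 = -35/2)
z(35, -26) - 1*1815 = -35/2 - 1*1815 = -35/2 - 1815 = -3665/2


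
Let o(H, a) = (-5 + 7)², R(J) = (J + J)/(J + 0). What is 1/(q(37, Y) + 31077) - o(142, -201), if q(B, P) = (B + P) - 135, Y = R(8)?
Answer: -123923/30981 ≈ -4.0000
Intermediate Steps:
R(J) = 2 (R(J) = (2*J)/J = 2)
o(H, a) = 4 (o(H, a) = 2² = 4)
Y = 2
q(B, P) = -135 + B + P
1/(q(37, Y) + 31077) - o(142, -201) = 1/((-135 + 37 + 2) + 31077) - 1*4 = 1/(-96 + 31077) - 4 = 1/30981 - 4 = -123923/30981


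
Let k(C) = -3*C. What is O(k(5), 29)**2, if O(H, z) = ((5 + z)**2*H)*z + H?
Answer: 252883265625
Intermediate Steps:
O(H, z) = H + H*z*(5 + z)**2 (O(H, z) = (H*(5 + z)**2)*z + H = H*z*(5 + z)**2 + H = H + H*z*(5 + z)**2)
O(k(5), 29)**2 = ((-3*5)*(1 + 29*(5 + 29)**2))**2 = (-15*(1 + 29*34**2))**2 = (-15*(1 + 29*1156))**2 = (-15*(1 + 33524))**2 = (-15*33525)**2 = (-502875)**2 = 252883265625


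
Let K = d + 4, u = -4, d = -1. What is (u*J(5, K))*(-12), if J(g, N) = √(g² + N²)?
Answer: 48*√34 ≈ 279.89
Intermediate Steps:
K = 3 (K = -1 + 4 = 3)
J(g, N) = √(N² + g²)
(u*J(5, K))*(-12) = -4*√(3² + 5²)*(-12) = -4*√(9 + 25)*(-12) = -4*√34*(-12) = 48*√34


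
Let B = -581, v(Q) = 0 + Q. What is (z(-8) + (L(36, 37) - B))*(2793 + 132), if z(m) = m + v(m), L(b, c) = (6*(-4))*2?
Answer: 1512225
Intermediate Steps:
v(Q) = Q
L(b, c) = -48 (L(b, c) = -24*2 = -48)
z(m) = 2*m (z(m) = m + m = 2*m)
(z(-8) + (L(36, 37) - B))*(2793 + 132) = (2*(-8) + (-48 - 1*(-581)))*(2793 + 132) = (-16 + (-48 + 581))*2925 = (-16 + 533)*2925 = 517*2925 = 1512225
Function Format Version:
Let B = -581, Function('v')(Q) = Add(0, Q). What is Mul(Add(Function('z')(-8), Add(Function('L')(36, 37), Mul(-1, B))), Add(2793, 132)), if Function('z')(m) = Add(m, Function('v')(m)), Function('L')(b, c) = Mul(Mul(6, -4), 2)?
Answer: 1512225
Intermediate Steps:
Function('v')(Q) = Q
Function('L')(b, c) = -48 (Function('L')(b, c) = Mul(-24, 2) = -48)
Function('z')(m) = Mul(2, m) (Function('z')(m) = Add(m, m) = Mul(2, m))
Mul(Add(Function('z')(-8), Add(Function('L')(36, 37), Mul(-1, B))), Add(2793, 132)) = Mul(Add(Mul(2, -8), Add(-48, Mul(-1, -581))), Add(2793, 132)) = Mul(Add(-16, Add(-48, 581)), 2925) = Mul(Add(-16, 533), 2925) = Mul(517, 2925) = 1512225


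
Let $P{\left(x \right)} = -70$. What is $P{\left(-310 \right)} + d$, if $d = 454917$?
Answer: $454847$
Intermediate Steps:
$P{\left(-310 \right)} + d = -70 + 454917 = 454847$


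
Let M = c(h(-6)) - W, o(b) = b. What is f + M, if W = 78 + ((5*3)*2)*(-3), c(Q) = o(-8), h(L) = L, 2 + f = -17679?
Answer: -17677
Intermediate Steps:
f = -17681 (f = -2 - 17679 = -17681)
c(Q) = -8
W = -12 (W = 78 + (15*2)*(-3) = 78 + 30*(-3) = 78 - 90 = -12)
M = 4 (M = -8 - 1*(-12) = -8 + 12 = 4)
f + M = -17681 + 4 = -17677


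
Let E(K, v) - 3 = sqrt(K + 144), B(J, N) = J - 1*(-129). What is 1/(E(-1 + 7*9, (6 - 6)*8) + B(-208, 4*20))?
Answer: -38/2785 - sqrt(206)/5570 ≈ -0.016221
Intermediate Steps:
B(J, N) = 129 + J (B(J, N) = J + 129 = 129 + J)
E(K, v) = 3 + sqrt(144 + K) (E(K, v) = 3 + sqrt(K + 144) = 3 + sqrt(144 + K))
1/(E(-1 + 7*9, (6 - 6)*8) + B(-208, 4*20)) = 1/((3 + sqrt(144 + (-1 + 7*9))) + (129 - 208)) = 1/((3 + sqrt(144 + (-1 + 63))) - 79) = 1/((3 + sqrt(144 + 62)) - 79) = 1/((3 + sqrt(206)) - 79) = 1/(-76 + sqrt(206))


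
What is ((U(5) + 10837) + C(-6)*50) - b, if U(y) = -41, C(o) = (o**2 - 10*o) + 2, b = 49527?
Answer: -33831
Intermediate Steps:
C(o) = 2 + o**2 - 10*o
((U(5) + 10837) + C(-6)*50) - b = ((-41 + 10837) + (2 + (-6)**2 - 10*(-6))*50) - 1*49527 = (10796 + (2 + 36 + 60)*50) - 49527 = (10796 + 98*50) - 49527 = (10796 + 4900) - 49527 = 15696 - 49527 = -33831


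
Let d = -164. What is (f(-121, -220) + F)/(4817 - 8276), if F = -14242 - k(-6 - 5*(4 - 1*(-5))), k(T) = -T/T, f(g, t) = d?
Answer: 14405/3459 ≈ 4.1645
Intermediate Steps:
f(g, t) = -164
k(T) = -1 (k(T) = -1*1 = -1)
F = -14241 (F = -14242 - 1*(-1) = -14242 + 1 = -14241)
(f(-121, -220) + F)/(4817 - 8276) = (-164 - 14241)/(4817 - 8276) = -14405/(-3459) = -14405*(-1/3459) = 14405/3459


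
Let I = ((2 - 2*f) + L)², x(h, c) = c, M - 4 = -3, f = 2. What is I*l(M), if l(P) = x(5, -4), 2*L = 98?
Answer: -8836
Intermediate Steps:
M = 1 (M = 4 - 3 = 1)
L = 49 (L = (½)*98 = 49)
l(P) = -4
I = 2209 (I = ((2 - 2*2) + 49)² = ((2 - 4) + 49)² = (-2 + 49)² = 47² = 2209)
I*l(M) = 2209*(-4) = -8836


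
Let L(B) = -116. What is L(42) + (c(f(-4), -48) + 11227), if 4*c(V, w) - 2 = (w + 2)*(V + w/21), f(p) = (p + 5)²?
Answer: 77884/7 ≈ 11126.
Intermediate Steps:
f(p) = (5 + p)²
c(V, w) = ½ + (2 + w)*(V + w/21)/4 (c(V, w) = ½ + ((w + 2)*(V + w/21))/4 = ½ + ((2 + w)*(V + w*(1/21)))/4 = ½ + ((2 + w)*(V + w/21))/4 = ½ + (2 + w)*(V + w/21)/4)
L(42) + (c(f(-4), -48) + 11227) = -116 + ((½ + (5 - 4)²/2 + (1/42)*(-48) + (1/84)*(-48)² + (¼)*(5 - 4)²*(-48)) + 11227) = -116 + ((½ + (½)*1² - 8/7 + (1/84)*2304 + (¼)*1²*(-48)) + 11227) = -116 + ((½ + (½)*1 - 8/7 + 192/7 + (¼)*1*(-48)) + 11227) = -116 + ((½ + ½ - 8/7 + 192/7 - 12) + 11227) = -116 + (107/7 + 11227) = -116 + 78696/7 = 77884/7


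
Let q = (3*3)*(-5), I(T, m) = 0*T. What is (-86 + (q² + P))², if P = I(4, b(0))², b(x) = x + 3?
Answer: 3759721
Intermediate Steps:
b(x) = 3 + x
I(T, m) = 0
q = -45 (q = 9*(-5) = -45)
P = 0 (P = 0² = 0)
(-86 + (q² + P))² = (-86 + ((-45)² + 0))² = (-86 + (2025 + 0))² = (-86 + 2025)² = 1939² = 3759721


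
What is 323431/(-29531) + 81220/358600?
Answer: -5679192439/529490830 ≈ -10.726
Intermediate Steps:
323431/(-29531) + 81220/358600 = 323431*(-1/29531) + 81220*(1/358600) = -323431/29531 + 4061/17930 = -5679192439/529490830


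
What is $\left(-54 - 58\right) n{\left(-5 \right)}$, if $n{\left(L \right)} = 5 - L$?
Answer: $-1120$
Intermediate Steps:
$\left(-54 - 58\right) n{\left(-5 \right)} = \left(-54 - 58\right) \left(5 - -5\right) = - 112 \left(5 + 5\right) = \left(-112\right) 10 = -1120$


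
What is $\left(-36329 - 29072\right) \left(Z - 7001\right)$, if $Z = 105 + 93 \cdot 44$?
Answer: $183384404$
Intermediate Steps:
$Z = 4197$ ($Z = 105 + 4092 = 4197$)
$\left(-36329 - 29072\right) \left(Z - 7001\right) = \left(-36329 - 29072\right) \left(4197 - 7001\right) = \left(-65401\right) \left(-2804\right) = 183384404$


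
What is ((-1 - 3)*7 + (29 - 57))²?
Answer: 3136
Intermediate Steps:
((-1 - 3)*7 + (29 - 57))² = (-4*7 - 28)² = (-28 - 28)² = (-56)² = 3136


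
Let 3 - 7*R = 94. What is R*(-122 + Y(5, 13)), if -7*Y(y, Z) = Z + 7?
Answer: 11362/7 ≈ 1623.1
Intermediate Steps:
Y(y, Z) = -1 - Z/7 (Y(y, Z) = -(Z + 7)/7 = -(7 + Z)/7 = -1 - Z/7)
R = -13 (R = 3/7 - ⅐*94 = 3/7 - 94/7 = -13)
R*(-122 + Y(5, 13)) = -13*(-122 + (-1 - ⅐*13)) = -13*(-122 + (-1 - 13/7)) = -13*(-122 - 20/7) = -13*(-874/7) = 11362/7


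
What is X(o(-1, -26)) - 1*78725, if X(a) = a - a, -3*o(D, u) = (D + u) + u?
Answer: -78725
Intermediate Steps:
o(D, u) = -2*u/3 - D/3 (o(D, u) = -((D + u) + u)/3 = -(D + 2*u)/3 = -2*u/3 - D/3)
X(a) = 0
X(o(-1, -26)) - 1*78725 = 0 - 1*78725 = 0 - 78725 = -78725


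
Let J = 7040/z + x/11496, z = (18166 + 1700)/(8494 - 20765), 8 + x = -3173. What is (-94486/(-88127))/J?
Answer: -15569025136/63149913557627 ≈ -0.00024654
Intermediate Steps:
x = -3181 (x = -8 - 3173 = -3181)
z = -2838/1753 (z = 19866/(-12271) = 19866*(-1/12271) = -2838/1753 ≈ -1.6189)
J = -716578501/164776 (J = 7040/(-2838/1753) - 3181/11496 = 7040*(-1753/2838) - 3181*1/11496 = -560960/129 - 3181/11496 = -716578501/164776 ≈ -4348.8)
(-94486/(-88127))/J = (-94486/(-88127))/(-716578501/164776) = -94486*(-1/88127)*(-164776/716578501) = (94486/88127)*(-164776/716578501) = -15569025136/63149913557627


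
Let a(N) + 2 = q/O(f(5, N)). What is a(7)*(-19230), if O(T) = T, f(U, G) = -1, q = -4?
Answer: -38460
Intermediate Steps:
a(N) = 2 (a(N) = -2 - 4/(-1) = -2 - 4*(-1) = -2 + 4 = 2)
a(7)*(-19230) = 2*(-19230) = -38460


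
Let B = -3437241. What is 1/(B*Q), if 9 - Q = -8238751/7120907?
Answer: -7120907/248605034204274 ≈ -2.8643e-8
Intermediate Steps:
Q = 72326914/7120907 (Q = 9 - (-8238751)/7120907 = 9 - 1*(-8238751/7120907) = 9 + 8238751/7120907 = 72326914/7120907 ≈ 10.157)
1/(B*Q) = 1/((-3437241)*(72326914/7120907)) = -1/3437241*7120907/72326914 = -7120907/248605034204274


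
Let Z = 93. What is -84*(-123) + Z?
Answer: 10425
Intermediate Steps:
-84*(-123) + Z = -84*(-123) + 93 = 10332 + 93 = 10425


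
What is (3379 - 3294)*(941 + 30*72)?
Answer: 263585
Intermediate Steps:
(3379 - 3294)*(941 + 30*72) = 85*(941 + 2160) = 85*3101 = 263585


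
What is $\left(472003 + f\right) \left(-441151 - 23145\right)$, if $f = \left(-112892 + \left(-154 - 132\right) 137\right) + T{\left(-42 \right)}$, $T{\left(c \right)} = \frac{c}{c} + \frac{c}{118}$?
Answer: $- \frac{8763981187304}{59} \approx -1.4854 \cdot 10^{11}$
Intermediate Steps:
$T{\left(c \right)} = 1 + \frac{c}{118}$ ($T{\left(c \right)} = 1 + c \frac{1}{118} = 1 + \frac{c}{118}$)
$f = - \frac{8972328}{59}$ ($f = \left(-112892 + \left(-154 - 132\right) 137\right) + \left(1 + \frac{1}{118} \left(-42\right)\right) = \left(-112892 - 39182\right) + \left(1 - \frac{21}{59}\right) = \left(-112892 - 39182\right) + \frac{38}{59} = -152074 + \frac{38}{59} = - \frac{8972328}{59} \approx -1.5207 \cdot 10^{5}$)
$\left(472003 + f\right) \left(-441151 - 23145\right) = \left(472003 - \frac{8972328}{59}\right) \left(-441151 - 23145\right) = \frac{18875849}{59} \left(-464296\right) = - \frac{8763981187304}{59}$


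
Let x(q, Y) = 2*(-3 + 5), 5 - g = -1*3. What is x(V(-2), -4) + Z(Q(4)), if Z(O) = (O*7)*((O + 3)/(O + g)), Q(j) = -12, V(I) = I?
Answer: -185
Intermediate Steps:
g = 8 (g = 5 - (-1)*3 = 5 - 1*(-3) = 5 + 3 = 8)
x(q, Y) = 4 (x(q, Y) = 2*2 = 4)
Z(O) = 7*O*(3 + O)/(8 + O) (Z(O) = (O*7)*((O + 3)/(O + 8)) = (7*O)*((3 + O)/(8 + O)) = 7*O*(3 + O)/(8 + O))
x(V(-2), -4) + Z(Q(4)) = 4 + 7*(-12)*(3 - 12)/(8 - 12) = 4 + 7*(-12)*(-9)/(-4) = 4 + 7*(-12)*(-¼)*(-9) = 4 - 189 = -185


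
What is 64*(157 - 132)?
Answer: 1600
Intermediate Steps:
64*(157 - 132) = 64*25 = 1600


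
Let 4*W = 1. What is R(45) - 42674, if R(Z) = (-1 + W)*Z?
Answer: -170831/4 ≈ -42708.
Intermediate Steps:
W = ¼ (W = (¼)*1 = ¼ ≈ 0.25000)
R(Z) = -3*Z/4 (R(Z) = (-1 + ¼)*Z = -3*Z/4)
R(45) - 42674 = -¾*45 - 42674 = -135/4 - 42674 = -170831/4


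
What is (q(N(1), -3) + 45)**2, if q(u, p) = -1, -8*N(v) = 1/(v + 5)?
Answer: 1936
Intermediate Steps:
N(v) = -1/(8*(5 + v)) (N(v) = -1/(8*(v + 5)) = -1/(8*(5 + v)))
(q(N(1), -3) + 45)**2 = (-1 + 45)**2 = 44**2 = 1936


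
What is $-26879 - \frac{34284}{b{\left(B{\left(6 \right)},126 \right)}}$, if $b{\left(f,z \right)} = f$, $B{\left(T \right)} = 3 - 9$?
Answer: $-21165$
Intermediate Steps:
$B{\left(T \right)} = -6$ ($B{\left(T \right)} = 3 - 9 = -6$)
$-26879 - \frac{34284}{b{\left(B{\left(6 \right)},126 \right)}} = -26879 - \frac{34284}{-6} = -26879 - 34284 \left(- \frac{1}{6}\right) = -26879 - -5714 = -26879 + 5714 = -21165$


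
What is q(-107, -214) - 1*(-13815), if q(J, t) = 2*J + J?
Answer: 13494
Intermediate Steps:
q(J, t) = 3*J
q(-107, -214) - 1*(-13815) = 3*(-107) - 1*(-13815) = -321 + 13815 = 13494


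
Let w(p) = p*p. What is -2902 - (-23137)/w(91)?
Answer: -24008325/8281 ≈ -2899.2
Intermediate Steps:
w(p) = p²
-2902 - (-23137)/w(91) = -2902 - (-23137)/(91²) = -2902 - (-23137)/8281 = -2902 - 1*(-23137/8281) = -2902 + 23137/8281 = -24008325/8281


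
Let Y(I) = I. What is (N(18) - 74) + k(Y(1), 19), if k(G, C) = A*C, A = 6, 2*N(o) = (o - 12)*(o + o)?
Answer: 148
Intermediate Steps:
N(o) = o*(-12 + o) (N(o) = ((o - 12)*(o + o))/2 = ((-12 + o)*(2*o))/2 = (2*o*(-12 + o))/2 = o*(-12 + o))
k(G, C) = 6*C
(N(18) - 74) + k(Y(1), 19) = (18*(-12 + 18) - 74) + 6*19 = (18*6 - 74) + 114 = (108 - 74) + 114 = 34 + 114 = 148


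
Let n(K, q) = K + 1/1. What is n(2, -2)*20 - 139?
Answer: -79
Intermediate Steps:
n(K, q) = 1 + K (n(K, q) = K + 1 = 1 + K)
n(2, -2)*20 - 139 = (1 + 2)*20 - 139 = 3*20 - 139 = 60 - 139 = -79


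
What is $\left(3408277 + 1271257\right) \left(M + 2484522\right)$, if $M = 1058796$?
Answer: $16581077053812$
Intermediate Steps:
$\left(3408277 + 1271257\right) \left(M + 2484522\right) = \left(3408277 + 1271257\right) \left(1058796 + 2484522\right) = 4679534 \cdot 3543318 = 16581077053812$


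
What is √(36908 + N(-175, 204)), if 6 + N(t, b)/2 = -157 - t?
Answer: 2*√9233 ≈ 192.18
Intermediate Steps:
N(t, b) = -326 - 2*t (N(t, b) = -12 + 2*(-157 - t) = -12 + (-314 - 2*t) = -326 - 2*t)
√(36908 + N(-175, 204)) = √(36908 + (-326 - 2*(-175))) = √(36908 + (-326 + 350)) = √(36908 + 24) = √36932 = 2*√9233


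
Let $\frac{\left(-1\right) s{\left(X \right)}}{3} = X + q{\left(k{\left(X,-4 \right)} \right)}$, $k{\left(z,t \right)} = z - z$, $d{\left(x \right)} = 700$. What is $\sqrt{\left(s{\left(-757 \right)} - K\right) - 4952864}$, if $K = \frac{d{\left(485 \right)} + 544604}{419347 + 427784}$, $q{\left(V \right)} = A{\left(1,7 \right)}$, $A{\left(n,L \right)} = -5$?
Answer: $\frac{i \sqrt{394743151318787098}}{282377} \approx 2225.0 i$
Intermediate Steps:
$k{\left(z,t \right)} = 0$
$q{\left(V \right)} = -5$
$K = \frac{181768}{282377}$ ($K = \frac{700 + 544604}{419347 + 427784} = \frac{545304}{847131} = 545304 \cdot \frac{1}{847131} = \frac{181768}{282377} \approx 0.64371$)
$s{\left(X \right)} = 15 - 3 X$ ($s{\left(X \right)} = - 3 \left(X - 5\right) = - 3 \left(-5 + X\right) = 15 - 3 X$)
$\sqrt{\left(s{\left(-757 \right)} - K\right) - 4952864} = \sqrt{\left(\left(15 - -2271\right) - \frac{181768}{282377}\right) - 4952864} = \sqrt{\left(\left(15 + 2271\right) - \frac{181768}{282377}\right) - 4952864} = \sqrt{\left(2286 - \frac{181768}{282377}\right) - 4952864} = \sqrt{\frac{645332054}{282377} - 4952864} = \sqrt{- \frac{1397929545674}{282377}} = \frac{i \sqrt{394743151318787098}}{282377}$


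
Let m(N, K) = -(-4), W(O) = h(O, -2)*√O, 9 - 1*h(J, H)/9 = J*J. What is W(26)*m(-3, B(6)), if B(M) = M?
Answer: -24012*√26 ≈ -1.2244e+5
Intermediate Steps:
h(J, H) = 81 - 9*J² (h(J, H) = 81 - 9*J*J = 81 - 9*J²)
W(O) = √O*(81 - 9*O²) (W(O) = (81 - 9*O²)*√O = √O*(81 - 9*O²))
m(N, K) = 4 (m(N, K) = -1*(-4) = 4)
W(26)*m(-3, B(6)) = (9*√26*(9 - 1*26²))*4 = (9*√26*(9 - 1*676))*4 = (9*√26*(9 - 676))*4 = (9*√26*(-667))*4 = -6003*√26*4 = -24012*√26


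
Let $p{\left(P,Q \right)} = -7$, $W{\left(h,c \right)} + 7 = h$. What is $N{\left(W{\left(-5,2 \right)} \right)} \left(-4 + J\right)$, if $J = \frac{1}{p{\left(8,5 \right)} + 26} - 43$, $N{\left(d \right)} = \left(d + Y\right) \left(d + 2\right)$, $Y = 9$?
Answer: $- \frac{26760}{19} \approx -1408.4$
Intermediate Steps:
$W{\left(h,c \right)} = -7 + h$
$N{\left(d \right)} = \left(2 + d\right) \left(9 + d\right)$ ($N{\left(d \right)} = \left(d + 9\right) \left(d + 2\right) = \left(9 + d\right) \left(2 + d\right) = \left(2 + d\right) \left(9 + d\right)$)
$J = - \frac{816}{19}$ ($J = \frac{1}{-7 + 26} - 43 = \frac{1}{19} - 43 = - \frac{816}{19} \approx -42.947$)
$N{\left(W{\left(-5,2 \right)} \right)} \left(-4 + J\right) = \left(18 + \left(-7 - 5\right)^{2} + 11 \left(-7 - 5\right)\right) \left(-4 - \frac{816}{19}\right) = \left(18 + \left(-12\right)^{2} + 11 \left(-12\right)\right) \left(- \frac{892}{19}\right) = \left(18 + 144 - 132\right) \left(- \frac{892}{19}\right) = 30 \left(- \frac{892}{19}\right) = - \frac{26760}{19}$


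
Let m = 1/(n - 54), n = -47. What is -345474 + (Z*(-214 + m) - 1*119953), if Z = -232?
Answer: -41993447/101 ≈ -4.1578e+5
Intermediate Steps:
m = -1/101 (m = 1/(-47 - 54) = 1/(-101) = -1/101 ≈ -0.0099010)
-345474 + (Z*(-214 + m) - 1*119953) = -345474 + (-232*(-214 - 1/101) - 1*119953) = -345474 + (-232*(-21615/101) - 119953) = -345474 + (5014680/101 - 119953) = -345474 - 7100573/101 = -41993447/101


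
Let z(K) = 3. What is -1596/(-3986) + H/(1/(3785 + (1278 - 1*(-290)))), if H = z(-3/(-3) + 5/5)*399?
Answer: 12770230011/1993 ≈ 6.4075e+6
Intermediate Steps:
H = 1197 (H = 3*399 = 1197)
-1596/(-3986) + H/(1/(3785 + (1278 - 1*(-290)))) = -1596/(-3986) + 1197/(1/(3785 + (1278 - 1*(-290)))) = -1596*(-1/3986) + 1197/(1/(3785 + (1278 + 290))) = 798/1993 + 1197/(1/(3785 + 1568)) = 798/1993 + 1197/(1/5353) = 798/1993 + 1197*5353 = 798/1993 + 6407541 = 12770230011/1993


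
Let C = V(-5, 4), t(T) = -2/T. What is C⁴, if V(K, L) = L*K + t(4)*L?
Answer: 234256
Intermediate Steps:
V(K, L) = -L/2 + K*L (V(K, L) = L*K + (-2/4)*L = K*L + (-2*¼)*L = K*L - L/2 = -L/2 + K*L)
C = -22 (C = 4*(-½ - 5) = 4*(-11/2) = -22)
C⁴ = (-22)⁴ = 234256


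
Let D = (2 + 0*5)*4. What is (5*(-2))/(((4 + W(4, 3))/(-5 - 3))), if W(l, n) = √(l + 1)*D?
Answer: -20/19 + 40*√5/19 ≈ 3.6549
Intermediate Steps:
D = 8 (D = (2 + 0)*4 = 2*4 = 8)
W(l, n) = 8*√(1 + l) (W(l, n) = √(l + 1)*8 = √(1 + l)*8 = 8*√(1 + l))
(5*(-2))/(((4 + W(4, 3))/(-5 - 3))) = (5*(-2))/(((4 + 8*√(1 + 4))/(-5 - 3))) = -10*(-8/(4 + 8*√5)) = -10/(-½ - √5)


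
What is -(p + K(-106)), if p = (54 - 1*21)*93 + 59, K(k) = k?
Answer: -3022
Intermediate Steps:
p = 3128 (p = (54 - 21)*93 + 59 = 33*93 + 59 = 3069 + 59 = 3128)
-(p + K(-106)) = -(3128 - 106) = -1*3022 = -3022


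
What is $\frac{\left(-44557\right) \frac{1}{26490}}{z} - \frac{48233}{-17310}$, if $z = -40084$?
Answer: $\frac{113812853831}{40844874488} \approx 2.7865$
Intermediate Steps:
$\frac{\left(-44557\right) \frac{1}{26490}}{z} - \frac{48233}{-17310} = \frac{\left(-44557\right) \frac{1}{26490}}{-40084} - \frac{48233}{-17310} = \left(-44557\right) \frac{1}{26490} \left(- \frac{1}{40084}\right) - - \frac{48233}{17310} = \left(- \frac{44557}{26490}\right) \left(- \frac{1}{40084}\right) + \frac{48233}{17310} = \frac{44557}{1061825160} + \frac{48233}{17310} = \frac{113812853831}{40844874488}$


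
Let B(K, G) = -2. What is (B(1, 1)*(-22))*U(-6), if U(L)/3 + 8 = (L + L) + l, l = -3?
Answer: -3036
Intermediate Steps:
U(L) = -33 + 6*L (U(L) = -24 + 3*((L + L) - 3) = -24 + 3*(2*L - 3) = -24 + 3*(-3 + 2*L) = -24 + (-9 + 6*L) = -33 + 6*L)
(B(1, 1)*(-22))*U(-6) = (-2*(-22))*(-33 + 6*(-6)) = 44*(-33 - 36) = 44*(-69) = -3036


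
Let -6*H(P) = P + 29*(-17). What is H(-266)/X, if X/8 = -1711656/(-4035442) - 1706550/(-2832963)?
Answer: 482060207047573/31295311098208 ≈ 15.404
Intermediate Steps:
H(P) = 493/6 - P/6 (H(P) = -(P + 29*(-17))/6 = -(P - 493)/6 = -(-493 + P)/6 = 493/6 - P/6)
X = 15647655549104/1905376312441 (X = 8*(-1711656/(-4035442) - 1706550/(-2832963)) = 8*(-1711656*(-1/4035442) - 1706550*(-1/2832963)) = 8*(855828/2017721 + 568850/944321) = 8*(1955956943638/1905376312441) = 15647655549104/1905376312441 ≈ 8.2124)
H(-266)/X = (493/6 - 1/6*(-266))/(15647655549104/1905376312441) = (493/6 + 133/3)*(1905376312441/15647655549104) = (253/2)*(1905376312441/15647655549104) = 482060207047573/31295311098208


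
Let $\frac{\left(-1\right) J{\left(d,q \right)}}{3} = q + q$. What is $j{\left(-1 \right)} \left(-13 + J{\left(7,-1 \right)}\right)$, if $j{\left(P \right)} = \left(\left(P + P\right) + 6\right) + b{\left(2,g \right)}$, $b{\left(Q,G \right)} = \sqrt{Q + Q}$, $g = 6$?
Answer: $-42$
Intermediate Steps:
$J{\left(d,q \right)} = - 6 q$ ($J{\left(d,q \right)} = - 3 \left(q + q\right) = - 3 \cdot 2 q = - 6 q$)
$b{\left(Q,G \right)} = \sqrt{2} \sqrt{Q}$ ($b{\left(Q,G \right)} = \sqrt{2 Q} = \sqrt{2} \sqrt{Q}$)
$j{\left(P \right)} = 8 + 2 P$ ($j{\left(P \right)} = \left(\left(P + P\right) + 6\right) + \sqrt{2} \sqrt{2} = \left(2 P + 6\right) + 2 = \left(6 + 2 P\right) + 2 = 8 + 2 P$)
$j{\left(-1 \right)} \left(-13 + J{\left(7,-1 \right)}\right) = \left(8 + 2 \left(-1\right)\right) \left(-13 - -6\right) = \left(8 - 2\right) \left(-13 + 6\right) = 6 \left(-7\right) = -42$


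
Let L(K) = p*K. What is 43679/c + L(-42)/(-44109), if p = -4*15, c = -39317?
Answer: -225079539/192692617 ≈ -1.1681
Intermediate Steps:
p = -60
L(K) = -60*K
43679/c + L(-42)/(-44109) = 43679/(-39317) - 60*(-42)/(-44109) = 43679*(-1/39317) + 2520*(-1/44109) = -43679/39317 - 280/4901 = -225079539/192692617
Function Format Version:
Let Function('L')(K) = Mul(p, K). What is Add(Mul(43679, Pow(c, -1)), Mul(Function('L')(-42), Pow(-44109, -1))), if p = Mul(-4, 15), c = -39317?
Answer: Rational(-225079539, 192692617) ≈ -1.1681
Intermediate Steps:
p = -60
Function('L')(K) = Mul(-60, K)
Add(Mul(43679, Pow(c, -1)), Mul(Function('L')(-42), Pow(-44109, -1))) = Add(Mul(43679, Pow(-39317, -1)), Mul(Mul(-60, -42), Pow(-44109, -1))) = Add(Mul(43679, Rational(-1, 39317)), Mul(2520, Rational(-1, 44109))) = Add(Rational(-43679, 39317), Rational(-280, 4901)) = Rational(-225079539, 192692617)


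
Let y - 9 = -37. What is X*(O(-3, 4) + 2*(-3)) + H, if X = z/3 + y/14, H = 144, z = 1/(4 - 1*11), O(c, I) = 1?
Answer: 3239/21 ≈ 154.24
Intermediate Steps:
y = -28 (y = 9 - 37 = -28)
z = -1/7 (z = 1/(4 - 11) = 1/(-7) = -1/7 ≈ -0.14286)
X = -43/21 (X = -1/7/3 - 28/14 = -1/7*1/3 - 28*1/14 = -1/21 - 2 = -43/21 ≈ -2.0476)
X*(O(-3, 4) + 2*(-3)) + H = -43*(1 + 2*(-3))/21 + 144 = -43*(1 - 6)/21 + 144 = -43/21*(-5) + 144 = 215/21 + 144 = 3239/21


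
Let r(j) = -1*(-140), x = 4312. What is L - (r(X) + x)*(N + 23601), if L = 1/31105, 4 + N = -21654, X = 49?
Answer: -269065590779/31105 ≈ -8.6502e+6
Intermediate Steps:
N = -21658 (N = -4 - 21654 = -21658)
r(j) = 140
L = 1/31105 ≈ 3.2149e-5
L - (r(X) + x)*(N + 23601) = 1/31105 - (140 + 4312)*(-21658 + 23601) = 1/31105 - 4452*1943 = 1/31105 - 1*8650236 = 1/31105 - 8650236 = -269065590779/31105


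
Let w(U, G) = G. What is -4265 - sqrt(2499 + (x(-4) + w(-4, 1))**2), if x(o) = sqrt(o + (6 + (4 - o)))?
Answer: -4265 - sqrt(2510 + 2*sqrt(10)) ≈ -4315.2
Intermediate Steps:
x(o) = sqrt(10) (x(o) = sqrt(o + (10 - o)) = sqrt(10))
-4265 - sqrt(2499 + (x(-4) + w(-4, 1))**2) = -4265 - sqrt(2499 + (sqrt(10) + 1)**2) = -4265 - sqrt(2499 + (1 + sqrt(10))**2)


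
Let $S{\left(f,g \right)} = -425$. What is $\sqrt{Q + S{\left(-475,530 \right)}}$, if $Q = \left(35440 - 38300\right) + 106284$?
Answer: $\sqrt{102999} \approx 320.93$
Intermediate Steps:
$Q = 103424$ ($Q = \left(35440 - 38300\right) + 106284 = -2860 + 106284 = 103424$)
$\sqrt{Q + S{\left(-475,530 \right)}} = \sqrt{103424 - 425} = \sqrt{102999}$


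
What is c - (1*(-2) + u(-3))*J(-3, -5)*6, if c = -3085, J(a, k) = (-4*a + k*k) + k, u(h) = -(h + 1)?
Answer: -3085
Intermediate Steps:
u(h) = -1 - h (u(h) = -(1 + h) = -1 - h)
J(a, k) = k + k**2 - 4*a (J(a, k) = (-4*a + k**2) + k = (k**2 - 4*a) + k = k + k**2 - 4*a)
c - (1*(-2) + u(-3))*J(-3, -5)*6 = -3085 - (1*(-2) + (-1 - 1*(-3)))*(-5 + (-5)**2 - 4*(-3))*6 = -3085 - (-2 + (-1 + 3))*(-5 + 25 + 12)*6 = -3085 - (-2 + 2)*32*6 = -3085 - 0*32*6 = -3085 - 0*6 = -3085 - 1*0 = -3085 + 0 = -3085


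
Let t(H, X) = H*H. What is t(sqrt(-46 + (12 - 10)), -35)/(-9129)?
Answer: 44/9129 ≈ 0.0048198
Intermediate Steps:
t(H, X) = H**2
t(sqrt(-46 + (12 - 10)), -35)/(-9129) = (sqrt(-46 + (12 - 10)))**2/(-9129) = (sqrt(-46 + 2))**2*(-1/9129) = (sqrt(-44))**2*(-1/9129) = (2*I*sqrt(11))**2*(-1/9129) = -44*(-1/9129) = 44/9129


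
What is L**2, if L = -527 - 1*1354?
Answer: 3538161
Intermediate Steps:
L = -1881 (L = -527 - 1354 = -1881)
L**2 = (-1881)**2 = 3538161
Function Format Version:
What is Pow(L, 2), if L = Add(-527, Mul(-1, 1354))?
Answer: 3538161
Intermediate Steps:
L = -1881 (L = Add(-527, -1354) = -1881)
Pow(L, 2) = Pow(-1881, 2) = 3538161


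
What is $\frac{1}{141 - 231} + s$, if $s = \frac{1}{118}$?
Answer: $- \frac{7}{2655} \approx -0.0026365$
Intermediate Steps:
$s = \frac{1}{118} \approx 0.0084746$
$\frac{1}{141 - 231} + s = \frac{1}{141 - 231} + \frac{1}{118} = \frac{1}{-90} + \frac{1}{118} = - \frac{1}{90} + \frac{1}{118} = - \frac{7}{2655}$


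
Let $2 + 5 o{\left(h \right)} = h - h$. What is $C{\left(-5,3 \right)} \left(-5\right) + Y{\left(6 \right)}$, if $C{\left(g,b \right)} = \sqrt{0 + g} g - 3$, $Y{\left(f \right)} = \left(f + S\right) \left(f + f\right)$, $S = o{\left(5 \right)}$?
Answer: $\frac{411}{5} + 25 i \sqrt{5} \approx 82.2 + 55.902 i$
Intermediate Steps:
$o{\left(h \right)} = - \frac{2}{5}$ ($o{\left(h \right)} = - \frac{2}{5} + \frac{h - h}{5} = - \frac{2}{5} + \frac{1}{5} \cdot 0 = - \frac{2}{5} + 0 = - \frac{2}{5}$)
$S = - \frac{2}{5} \approx -0.4$
$Y{\left(f \right)} = 2 f \left(- \frac{2}{5} + f\right)$ ($Y{\left(f \right)} = \left(f - \frac{2}{5}\right) \left(f + f\right) = \left(- \frac{2}{5} + f\right) 2 f = 2 f \left(- \frac{2}{5} + f\right)$)
$C{\left(g,b \right)} = -3 + g^{\frac{3}{2}}$ ($C{\left(g,b \right)} = \sqrt{g} g - 3 = g^{\frac{3}{2}} - 3 = -3 + g^{\frac{3}{2}}$)
$C{\left(-5,3 \right)} \left(-5\right) + Y{\left(6 \right)} = \left(-3 + \left(-5\right)^{\frac{3}{2}}\right) \left(-5\right) + \frac{2}{5} \cdot 6 \left(-2 + 5 \cdot 6\right) = \left(-3 - 5 i \sqrt{5}\right) \left(-5\right) + \frac{2}{5} \cdot 6 \left(-2 + 30\right) = \left(15 + 25 i \sqrt{5}\right) + \frac{2}{5} \cdot 6 \cdot 28 = \left(15 + 25 i \sqrt{5}\right) + \frac{336}{5} = \frac{411}{5} + 25 i \sqrt{5}$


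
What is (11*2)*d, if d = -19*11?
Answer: -4598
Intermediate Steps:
d = -209
(11*2)*d = (11*2)*(-209) = 22*(-209) = -4598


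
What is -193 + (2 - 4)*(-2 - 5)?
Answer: -179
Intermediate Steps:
-193 + (2 - 4)*(-2 - 5) = -193 - 2*(-7) = -193 + 14 = -179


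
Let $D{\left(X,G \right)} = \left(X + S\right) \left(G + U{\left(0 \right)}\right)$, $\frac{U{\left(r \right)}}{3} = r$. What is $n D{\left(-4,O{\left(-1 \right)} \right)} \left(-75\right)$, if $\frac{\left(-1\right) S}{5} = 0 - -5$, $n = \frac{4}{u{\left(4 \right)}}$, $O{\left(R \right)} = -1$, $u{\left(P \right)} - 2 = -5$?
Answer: $2900$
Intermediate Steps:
$u{\left(P \right)} = -3$ ($u{\left(P \right)} = 2 - 5 = -3$)
$U{\left(r \right)} = 3 r$
$n = - \frac{4}{3}$ ($n = \frac{4}{-3} = 4 \left(- \frac{1}{3}\right) = - \frac{4}{3} \approx -1.3333$)
$S = -25$ ($S = - 5 \left(0 - -5\right) = - 5 \left(0 + 5\right) = \left(-5\right) 5 = -25$)
$D{\left(X,G \right)} = G \left(-25 + X\right)$ ($D{\left(X,G \right)} = \left(X - 25\right) \left(G + 3 \cdot 0\right) = \left(-25 + X\right) \left(G + 0\right) = \left(-25 + X\right) G = G \left(-25 + X\right)$)
$n D{\left(-4,O{\left(-1 \right)} \right)} \left(-75\right) = - \frac{4 \left(- (-25 - 4)\right)}{3} \left(-75\right) = - \frac{4 \left(\left(-1\right) \left(-29\right)\right)}{3} \left(-75\right) = \left(- \frac{4}{3}\right) 29 \left(-75\right) = \left(- \frac{116}{3}\right) \left(-75\right) = 2900$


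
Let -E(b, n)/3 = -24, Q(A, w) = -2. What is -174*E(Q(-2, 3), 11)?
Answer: -12528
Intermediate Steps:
E(b, n) = 72 (E(b, n) = -3*(-24) = 72)
-174*E(Q(-2, 3), 11) = -174*72 = -12528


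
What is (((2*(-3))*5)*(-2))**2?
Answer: 3600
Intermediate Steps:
(((2*(-3))*5)*(-2))**2 = (-6*5*(-2))**2 = (-30*(-2))**2 = 60**2 = 3600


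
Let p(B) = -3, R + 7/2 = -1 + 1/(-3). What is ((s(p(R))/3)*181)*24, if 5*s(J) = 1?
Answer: 1448/5 ≈ 289.60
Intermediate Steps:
R = -29/6 (R = -7/2 + (-1 + 1/(-3)) = -7/2 + (-1 - ⅓) = -7/2 - 4/3 = -29/6 ≈ -4.8333)
s(J) = ⅕ (s(J) = (⅕)*1 = ⅕)
((s(p(R))/3)*181)*24 = (((⅕)/3)*181)*24 = (((⅕)*(⅓))*181)*24 = ((1/15)*181)*24 = (181/15)*24 = 1448/5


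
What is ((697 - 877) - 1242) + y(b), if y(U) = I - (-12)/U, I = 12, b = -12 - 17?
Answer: -40902/29 ≈ -1410.4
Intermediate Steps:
b = -29
y(U) = 12 + 12/U (y(U) = 12 - (-12)/U = 12 + 12/U)
((697 - 877) - 1242) + y(b) = ((697 - 877) - 1242) + (12 + 12/(-29)) = (-180 - 1242) + (12 + 12*(-1/29)) = -1422 + (12 - 12/29) = -1422 + 336/29 = -40902/29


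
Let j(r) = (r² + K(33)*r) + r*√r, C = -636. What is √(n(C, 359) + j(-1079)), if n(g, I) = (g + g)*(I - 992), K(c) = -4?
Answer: √(1973733 - 1079*I*√1079) ≈ 1405.0 - 12.61*I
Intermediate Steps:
n(g, I) = 2*g*(-992 + I) (n(g, I) = (2*g)*(-992 + I) = 2*g*(-992 + I))
j(r) = r² + r^(3/2) - 4*r (j(r) = (r² - 4*r) + r*√r = (r² - 4*r) + r^(3/2) = r² + r^(3/2) - 4*r)
√(n(C, 359) + j(-1079)) = √(2*(-636)*(-992 + 359) + ((-1079)² + (-1079)^(3/2) - 4*(-1079))) = √(2*(-636)*(-633) + (1164241 - 1079*I*√1079 + 4316)) = √(805176 + (1168557 - 1079*I*√1079)) = √(1973733 - 1079*I*√1079)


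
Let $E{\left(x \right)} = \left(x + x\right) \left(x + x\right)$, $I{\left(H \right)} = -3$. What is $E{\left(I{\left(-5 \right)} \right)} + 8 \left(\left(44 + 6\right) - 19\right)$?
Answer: $284$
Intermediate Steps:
$E{\left(x \right)} = 4 x^{2}$ ($E{\left(x \right)} = 2 x 2 x = 4 x^{2}$)
$E{\left(I{\left(-5 \right)} \right)} + 8 \left(\left(44 + 6\right) - 19\right) = 4 \left(-3\right)^{2} + 8 \left(\left(44 + 6\right) - 19\right) = 4 \cdot 9 + 8 \left(50 - 19\right) = 36 + 8 \cdot 31 = 36 + 248 = 284$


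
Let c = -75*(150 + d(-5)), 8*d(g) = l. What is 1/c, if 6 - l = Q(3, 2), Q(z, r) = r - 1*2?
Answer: -4/45225 ≈ -8.8447e-5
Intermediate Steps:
Q(z, r) = -2 + r (Q(z, r) = r - 2 = -2 + r)
l = 6 (l = 6 - (-2 + 2) = 6 - 1*0 = 6 + 0 = 6)
d(g) = ¾ (d(g) = (⅛)*6 = ¾)
c = -45225/4 (c = -75*(150 + ¾) = -75*603/4 = -45225/4 ≈ -11306.)
1/c = 1/(-45225/4) = -4/45225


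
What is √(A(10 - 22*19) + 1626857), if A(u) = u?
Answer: √1626449 ≈ 1275.3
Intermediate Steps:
√(A(10 - 22*19) + 1626857) = √((10 - 22*19) + 1626857) = √((10 - 418) + 1626857) = √(-408 + 1626857) = √1626449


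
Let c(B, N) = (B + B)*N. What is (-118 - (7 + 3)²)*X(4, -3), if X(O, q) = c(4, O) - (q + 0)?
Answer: -7630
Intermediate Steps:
c(B, N) = 2*B*N (c(B, N) = (2*B)*N = 2*B*N)
X(O, q) = -q + 8*O (X(O, q) = 2*4*O - (q + 0) = 8*O - q = -q + 8*O)
(-118 - (7 + 3)²)*X(4, -3) = (-118 - (7 + 3)²)*(-1*(-3) + 8*4) = (-118 - 1*10²)*(3 + 32) = (-118 - 1*100)*35 = (-118 - 100)*35 = -218*35 = -7630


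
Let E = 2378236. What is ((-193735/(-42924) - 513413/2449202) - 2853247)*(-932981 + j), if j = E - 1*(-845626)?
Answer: -16361259984220428886439/2503084444 ≈ -6.5364e+12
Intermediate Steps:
j = 3223862 (j = 2378236 - 1*(-845626) = 2378236 + 845626 = 3223862)
((-193735/(-42924) - 513413/2449202) - 2853247)*(-932981 + j) = ((-193735/(-42924) - 513413/2449202) - 2853247)*(-932981 + 3223862) = ((-193735*(-1/42924) - 513413*1/2449202) - 2853247)*2290881 = ((193735/42924 - 513413/2449202) - 2853247)*2290881 = (32318457847/7509253332 - 2853247)*2290881 = -21425722223311157/7509253332*2290881 = -16361259984220428886439/2503084444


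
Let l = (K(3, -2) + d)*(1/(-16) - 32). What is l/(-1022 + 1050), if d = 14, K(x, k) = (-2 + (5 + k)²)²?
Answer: -4617/64 ≈ -72.141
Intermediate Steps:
l = -32319/16 (l = ((-2 + (5 - 2)²)² + 14)*(1/(-16) - 32) = ((-2 + 3²)² + 14)*(-1/16 - 32) = ((-2 + 9)² + 14)*(-513/16) = (7² + 14)*(-513/16) = (49 + 14)*(-513/16) = 63*(-513/16) = -32319/16 ≈ -2019.9)
l/(-1022 + 1050) = -32319/(16*(-1022 + 1050)) = -32319/16/28 = -32319/16*1/28 = -4617/64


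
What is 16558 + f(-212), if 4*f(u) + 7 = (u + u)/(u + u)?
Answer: 33113/2 ≈ 16557.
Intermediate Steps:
f(u) = -3/2 (f(u) = -7/4 + ((u + u)/(u + u))/4 = -7/4 + ((2*u)/((2*u)))/4 = -7/4 + ((2*u)*(1/(2*u)))/4 = -7/4 + (¼)*1 = -7/4 + ¼ = -3/2)
16558 + f(-212) = 16558 - 3/2 = 33113/2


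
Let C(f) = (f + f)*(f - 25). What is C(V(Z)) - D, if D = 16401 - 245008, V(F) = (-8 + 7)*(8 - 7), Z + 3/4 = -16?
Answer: 228659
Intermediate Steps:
Z = -67/4 (Z = -¾ - 16 = -67/4 ≈ -16.750)
V(F) = -1 (V(F) = -1*1 = -1)
D = -228607
C(f) = 2*f*(-25 + f) (C(f) = (2*f)*(-25 + f) = 2*f*(-25 + f))
C(V(Z)) - D = 2*(-1)*(-25 - 1) - 1*(-228607) = 2*(-1)*(-26) + 228607 = 52 + 228607 = 228659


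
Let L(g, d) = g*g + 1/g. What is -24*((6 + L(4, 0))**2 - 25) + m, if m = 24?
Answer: -22515/2 ≈ -11258.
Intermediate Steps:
L(g, d) = 1/g + g**2 (L(g, d) = g**2 + 1/g = 1/g + g**2)
-24*((6 + L(4, 0))**2 - 25) + m = -24*((6 + (1 + 4**3)/4)**2 - 25) + 24 = -24*((6 + (1 + 64)/4)**2 - 25) + 24 = -24*((6 + (1/4)*65)**2 - 25) + 24 = -24*((6 + 65/4)**2 - 25) + 24 = -24*((89/4)**2 - 25) + 24 = -24*(7921/16 - 25) + 24 = -24*7521/16 + 24 = -22563/2 + 24 = -22515/2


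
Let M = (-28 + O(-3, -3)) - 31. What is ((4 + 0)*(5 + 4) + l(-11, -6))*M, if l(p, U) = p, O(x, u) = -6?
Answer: -1625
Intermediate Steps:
M = -65 (M = (-28 - 6) - 31 = -34 - 31 = -65)
((4 + 0)*(5 + 4) + l(-11, -6))*M = ((4 + 0)*(5 + 4) - 11)*(-65) = (4*9 - 11)*(-65) = (36 - 11)*(-65) = 25*(-65) = -1625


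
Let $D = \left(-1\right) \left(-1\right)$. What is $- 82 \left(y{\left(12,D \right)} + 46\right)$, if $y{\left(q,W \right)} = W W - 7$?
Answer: $-3280$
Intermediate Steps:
$D = 1$
$y{\left(q,W \right)} = -7 + W^{2}$ ($y{\left(q,W \right)} = W^{2} - 7 = -7 + W^{2}$)
$- 82 \left(y{\left(12,D \right)} + 46\right) = - 82 \left(\left(-7 + 1^{2}\right) + 46\right) = - 82 \left(\left(-7 + 1\right) + 46\right) = - 82 \left(-6 + 46\right) = \left(-82\right) 40 = -3280$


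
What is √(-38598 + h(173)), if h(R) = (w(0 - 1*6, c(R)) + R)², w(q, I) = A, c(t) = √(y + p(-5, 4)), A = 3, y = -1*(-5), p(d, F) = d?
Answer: I*√7622 ≈ 87.304*I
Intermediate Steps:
y = 5
c(t) = 0 (c(t) = √(5 - 5) = √0 = 0)
w(q, I) = 3
h(R) = (3 + R)²
√(-38598 + h(173)) = √(-38598 + (3 + 173)²) = √(-38598 + 176²) = √(-38598 + 30976) = √(-7622) = I*√7622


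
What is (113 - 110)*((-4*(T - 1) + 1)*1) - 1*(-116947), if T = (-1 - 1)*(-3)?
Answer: 116890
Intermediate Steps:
T = 6 (T = -2*(-3) = 6)
(113 - 110)*((-4*(T - 1) + 1)*1) - 1*(-116947) = (113 - 110)*((-4*(6 - 1) + 1)*1) - 1*(-116947) = 3*((-4*5 + 1)*1) + 116947 = 3*((-20 + 1)*1) + 116947 = 3*(-19*1) + 116947 = 3*(-19) + 116947 = -57 + 116947 = 116890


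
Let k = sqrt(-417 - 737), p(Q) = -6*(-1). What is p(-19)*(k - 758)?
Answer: -4548 + 6*I*sqrt(1154) ≈ -4548.0 + 203.82*I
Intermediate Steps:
p(Q) = 6
k = I*sqrt(1154) (k = sqrt(-1154) = I*sqrt(1154) ≈ 33.971*I)
p(-19)*(k - 758) = 6*(I*sqrt(1154) - 758) = 6*(-758 + I*sqrt(1154)) = -4548 + 6*I*sqrt(1154)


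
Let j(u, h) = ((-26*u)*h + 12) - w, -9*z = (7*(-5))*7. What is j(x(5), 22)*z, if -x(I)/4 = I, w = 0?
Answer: 2805740/9 ≈ 3.1175e+5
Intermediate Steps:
z = 245/9 (z = -7*(-5)*7/9 = -(-35)*7/9 = -1/9*(-245) = 245/9 ≈ 27.222)
x(I) = -4*I
j(u, h) = 12 - 26*h*u (j(u, h) = ((-26*u)*h + 12) - 1*0 = (-26*h*u + 12) + 0 = (12 - 26*h*u) + 0 = 12 - 26*h*u)
j(x(5), 22)*z = (12 - 26*22*(-4*5))*(245/9) = (12 - 26*22*(-20))*(245/9) = (12 + 11440)*(245/9) = 11452*(245/9) = 2805740/9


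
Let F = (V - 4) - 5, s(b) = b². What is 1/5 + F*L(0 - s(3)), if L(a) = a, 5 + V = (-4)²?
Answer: -89/5 ≈ -17.800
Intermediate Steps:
V = 11 (V = -5 + (-4)² = -5 + 16 = 11)
F = 2 (F = (11 - 4) - 5 = 7 - 5 = 2)
1/5 + F*L(0 - s(3)) = 1/5 + 2*(0 - 1*3²) = ⅕ + 2*(0 - 1*9) = ⅕ + 2*(0 - 9) = ⅕ + 2*(-9) = ⅕ - 18 = -89/5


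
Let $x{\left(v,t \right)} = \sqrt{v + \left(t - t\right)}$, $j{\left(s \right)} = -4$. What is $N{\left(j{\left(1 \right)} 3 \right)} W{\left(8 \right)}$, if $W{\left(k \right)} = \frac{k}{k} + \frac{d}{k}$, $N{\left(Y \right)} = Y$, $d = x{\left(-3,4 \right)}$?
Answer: $-12 - \frac{3 i \sqrt{3}}{2} \approx -12.0 - 2.5981 i$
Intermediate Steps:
$x{\left(v,t \right)} = \sqrt{v}$ ($x{\left(v,t \right)} = \sqrt{v + 0} = \sqrt{v}$)
$d = i \sqrt{3}$ ($d = \sqrt{-3} = i \sqrt{3} \approx 1.732 i$)
$W{\left(k \right)} = 1 + \frac{i \sqrt{3}}{k}$ ($W{\left(k \right)} = \frac{k}{k} + \frac{i \sqrt{3}}{k} = 1 + \frac{i \sqrt{3}}{k}$)
$N{\left(j{\left(1 \right)} 3 \right)} W{\left(8 \right)} = \left(-4\right) 3 \frac{8 + i \sqrt{3}}{8} = - 12 \frac{8 + i \sqrt{3}}{8} = - 12 \left(1 + \frac{i \sqrt{3}}{8}\right) = -12 - \frac{3 i \sqrt{3}}{2}$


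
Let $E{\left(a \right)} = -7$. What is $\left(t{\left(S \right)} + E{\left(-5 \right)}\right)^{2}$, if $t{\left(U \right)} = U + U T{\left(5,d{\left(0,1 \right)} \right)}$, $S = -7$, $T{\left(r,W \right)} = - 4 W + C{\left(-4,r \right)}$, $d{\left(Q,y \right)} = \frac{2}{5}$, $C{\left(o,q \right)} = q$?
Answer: $\frac{35721}{25} \approx 1428.8$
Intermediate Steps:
$d{\left(Q,y \right)} = \frac{2}{5}$ ($d{\left(Q,y \right)} = 2 \cdot \frac{1}{5} = \frac{2}{5}$)
$T{\left(r,W \right)} = r - 4 W$ ($T{\left(r,W \right)} = - 4 W + r = r - 4 W$)
$t{\left(U \right)} = \frac{22 U}{5}$ ($t{\left(U \right)} = U + U \left(5 - \frac{8}{5}\right) = U + U \frac{17}{5} = U + \frac{17 U}{5} = \frac{22 U}{5}$)
$\left(t{\left(S \right)} + E{\left(-5 \right)}\right)^{2} = \left(\frac{22}{5} \left(-7\right) - 7\right)^{2} = \left(- \frac{154}{5} - 7\right)^{2} = \left(- \frac{189}{5}\right)^{2} = \frac{35721}{25}$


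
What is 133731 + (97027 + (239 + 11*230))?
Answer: 233527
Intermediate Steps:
133731 + (97027 + (239 + 11*230)) = 133731 + (97027 + (239 + 2530)) = 133731 + (97027 + 2769) = 133731 + 99796 = 233527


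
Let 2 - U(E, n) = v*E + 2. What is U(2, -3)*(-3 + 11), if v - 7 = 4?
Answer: -176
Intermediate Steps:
v = 11 (v = 7 + 4 = 11)
U(E, n) = -11*E (U(E, n) = 2 - (11*E + 2) = 2 - (2 + 11*E) = 2 + (-2 - 11*E) = -11*E)
U(2, -3)*(-3 + 11) = (-11*2)*(-3 + 11) = -22*8 = -176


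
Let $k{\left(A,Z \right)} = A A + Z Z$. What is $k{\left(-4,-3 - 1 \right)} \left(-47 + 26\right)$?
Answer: $-672$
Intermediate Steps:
$k{\left(A,Z \right)} = A^{2} + Z^{2}$
$k{\left(-4,-3 - 1 \right)} \left(-47 + 26\right) = \left(\left(-4\right)^{2} + \left(-3 - 1\right)^{2}\right) \left(-47 + 26\right) = \left(16 + \left(-3 - 1\right)^{2}\right) \left(-21\right) = \left(16 + \left(-4\right)^{2}\right) \left(-21\right) = \left(16 + 16\right) \left(-21\right) = 32 \left(-21\right) = -672$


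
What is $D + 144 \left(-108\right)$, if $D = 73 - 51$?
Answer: $-15530$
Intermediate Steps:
$D = 22$
$D + 144 \left(-108\right) = 22 + 144 \left(-108\right) = 22 - 15552 = -15530$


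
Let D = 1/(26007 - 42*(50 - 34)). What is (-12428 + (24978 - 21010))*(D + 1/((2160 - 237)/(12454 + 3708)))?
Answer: -25659881428/360883 ≈ -71103.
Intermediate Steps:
D = 1/25335 (D = 1/(26007 - 42*16) = 1/(26007 - 672) = 1/25335 ≈ 3.9471e-5)
(-12428 + (24978 - 21010))*(D + 1/((2160 - 237)/(12454 + 3708))) = (-12428 + (24978 - 21010))*(1/25335 + 1/((2160 - 237)/(12454 + 3708))) = (-12428 + 3968)*(1/25335 + 1/(1923/16162)) = -8460*(1/25335 + 1/(1923*(1/16162))) = -8460*(1/25335 + 1/(1923/16162)) = -8460*(1/25335 + 16162/1923) = -8460*136488731/16239735 = -25659881428/360883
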